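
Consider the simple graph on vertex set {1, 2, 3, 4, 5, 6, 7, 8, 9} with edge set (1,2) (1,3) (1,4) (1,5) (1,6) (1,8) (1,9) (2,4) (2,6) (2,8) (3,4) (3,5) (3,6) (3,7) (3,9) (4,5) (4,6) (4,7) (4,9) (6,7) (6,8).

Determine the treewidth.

A width-3 tree decomposition is:
Bags: B1 = {1, 2, 4, 6}  B2 = {1, 3, 4, 6}  B3 = {1, 2, 6, 8}  B4 = {1, 3, 4, 5}  B5 = {1, 3, 4, 9}  B6 = {3, 4, 6, 7}
Tree: B1–B2, B1–B3, B2–B4, B2–B5, B2–B6
The largest bag has 4 vertices, giving width 3; this decomposition certifies tw(G) ≤ 3. For the lower bound, the 4 vertices {1, 2, 6, 8} are pairwise adjacent, and any tree decomposition puts a clique entirely inside one bag — forcing width ≥ 3. Therefore the treewidth is 3.

3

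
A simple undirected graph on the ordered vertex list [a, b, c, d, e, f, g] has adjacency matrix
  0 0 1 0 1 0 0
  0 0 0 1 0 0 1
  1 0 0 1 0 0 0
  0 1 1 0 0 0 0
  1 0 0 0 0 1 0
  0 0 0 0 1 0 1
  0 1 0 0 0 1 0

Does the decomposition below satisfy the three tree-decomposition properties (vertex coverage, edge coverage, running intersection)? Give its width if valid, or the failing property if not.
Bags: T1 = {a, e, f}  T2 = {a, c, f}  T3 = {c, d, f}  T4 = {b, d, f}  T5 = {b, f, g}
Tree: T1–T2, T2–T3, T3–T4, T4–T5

Yes; width 2.

Checking the three conditions: (i) the bags cover all of {a, b, c, d, e, f, g}; (ii) for each edge, some bag contains both endpoints; (iii) the bags containing any fixed vertex form a subtree. All hold, so the decomposition is valid with width 3 − 1 = 2.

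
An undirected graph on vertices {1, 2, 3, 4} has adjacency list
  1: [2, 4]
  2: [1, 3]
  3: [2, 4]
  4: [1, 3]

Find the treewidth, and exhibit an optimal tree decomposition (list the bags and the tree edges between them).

Treewidth 2.
One optimal decomposition is:
Bags: B1 = {2, 3, 4}  B2 = {1, 2, 4}
Tree: B1–B2

Each bag holds 3 vertices, so the decomposition has width 2, which upper-bounds the treewidth. The edges 4–3–2–1–4 form a cycle, so G is not a tree and its treewidth is at least 2. The upper and lower bounds meet at 2, so that is the treewidth.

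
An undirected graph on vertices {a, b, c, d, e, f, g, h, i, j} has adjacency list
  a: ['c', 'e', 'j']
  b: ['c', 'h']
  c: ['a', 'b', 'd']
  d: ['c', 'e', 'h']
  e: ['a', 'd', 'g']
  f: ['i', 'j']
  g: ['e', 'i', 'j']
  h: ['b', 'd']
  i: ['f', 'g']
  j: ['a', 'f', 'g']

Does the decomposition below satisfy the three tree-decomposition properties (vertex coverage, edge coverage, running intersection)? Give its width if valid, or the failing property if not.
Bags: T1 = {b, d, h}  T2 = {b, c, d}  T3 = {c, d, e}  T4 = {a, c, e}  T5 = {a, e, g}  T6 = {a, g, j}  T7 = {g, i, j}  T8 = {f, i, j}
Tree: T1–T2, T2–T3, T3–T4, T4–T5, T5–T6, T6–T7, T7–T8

Yes; width 2.

Checking the three conditions: (i) the bags cover all of {a, b, c, d, e, f, g, h, i, j}; (ii) for each edge, some bag contains both endpoints; (iii) the bags containing any fixed vertex form a subtree. All hold, so the decomposition is valid with width 3 − 1 = 2.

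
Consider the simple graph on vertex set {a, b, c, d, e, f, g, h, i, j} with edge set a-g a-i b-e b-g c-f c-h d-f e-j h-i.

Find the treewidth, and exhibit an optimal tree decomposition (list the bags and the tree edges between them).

Each bag holds 2 vertices, so the decomposition has width 1, which upper-bounds the treewidth. Any graph with an edge has treewidth ≥ 1, and G has the edge d–f. The upper and lower bounds meet at 1, so that is the treewidth.

Treewidth 1.
One optimal decomposition is:
Bags: B1 = {d, f}  B2 = {c, f}  B3 = {c, h}  B4 = {h, i}  B5 = {a, i}  B6 = {a, g}  B7 = {b, g}  B8 = {b, e}  B9 = {e, j}
Tree: B1–B2, B2–B3, B3–B4, B4–B5, B5–B6, B6–B7, B7–B8, B8–B9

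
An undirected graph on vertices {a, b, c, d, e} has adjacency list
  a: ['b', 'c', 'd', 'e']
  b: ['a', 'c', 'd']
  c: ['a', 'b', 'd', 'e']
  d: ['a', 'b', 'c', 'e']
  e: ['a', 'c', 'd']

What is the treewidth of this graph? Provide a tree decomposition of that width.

Treewidth 3.
One optimal decomposition is:
Bags: B1 = {a, c, d, e}  B2 = {a, b, c, d}
Tree: B1–B2

Each bag holds 4 vertices, so the decomposition has width 3, which upper-bounds the treewidth. On the other hand G contains the 4-clique {a, c, d, e}. A clique must lie in a single bag of any decomposition, so no decomposition can have width below 3. Therefore the treewidth is 3.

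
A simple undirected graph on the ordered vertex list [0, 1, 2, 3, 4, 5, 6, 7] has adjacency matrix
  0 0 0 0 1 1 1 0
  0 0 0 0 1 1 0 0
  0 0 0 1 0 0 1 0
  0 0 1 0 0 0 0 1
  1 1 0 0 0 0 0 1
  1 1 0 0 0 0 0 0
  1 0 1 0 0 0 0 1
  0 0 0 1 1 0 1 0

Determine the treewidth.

2

A width-2 tree decomposition is:
Bags: B1 = {2, 3, 6}  B2 = {3, 6, 7}  B3 = {0, 6, 7}  B4 = {0, 4, 7}  B5 = {0, 4, 5}  B6 = {1, 4, 5}
Tree: B1–B2, B2–B3, B3–B4, B4–B5, B5–B6
Every bag has size at most 3, so the width is 3 − 1 = 2 and tw(G) ≤ 2. Since 2–3–7–6–2 is a cycle in G, G is not acyclic. Forests are exactly the graphs of treewidth ≤ 1, so tw(G) ≥ 2. Combining the bounds, tw(G) = 2.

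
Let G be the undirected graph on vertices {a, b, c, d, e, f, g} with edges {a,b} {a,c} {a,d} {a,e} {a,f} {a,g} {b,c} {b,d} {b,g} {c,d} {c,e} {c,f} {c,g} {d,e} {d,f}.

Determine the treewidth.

3

A width-3 tree decomposition is:
Bags: B1 = {a, c, d, f}  B2 = {a, b, c, d}  B3 = {a, b, c, g}  B4 = {a, c, d, e}
Tree: B1–B2, B2–B3, B2–B4
Every bag has size at most 4, so the width is 4 − 1 = 3 and tw(G) ≤ 3. Conversely, {a, c, d, e} is a clique of size 4, and the vertices of any clique must share a bag in every tree decomposition; so some bag has ≥ 4 vertices and tw(G) ≥ 3. Hence tw(G) = 3 exactly.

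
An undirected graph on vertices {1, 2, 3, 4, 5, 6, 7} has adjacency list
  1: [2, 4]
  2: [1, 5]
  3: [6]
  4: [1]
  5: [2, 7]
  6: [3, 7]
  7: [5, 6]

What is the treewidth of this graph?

1

A width-1 tree decomposition is:
Bags: B1 = {3, 6}  B2 = {6, 7}  B3 = {5, 7}  B4 = {2, 5}  B5 = {1, 2}  B6 = {1, 4}
Tree: B1–B2, B2–B3, B3–B4, B4–B5, B5–B6
The largest bag has 2 vertices, giving width 1; this decomposition certifies tw(G) ≤ 1. G has an edge, so its treewidth is at least 1. Therefore the treewidth is 1.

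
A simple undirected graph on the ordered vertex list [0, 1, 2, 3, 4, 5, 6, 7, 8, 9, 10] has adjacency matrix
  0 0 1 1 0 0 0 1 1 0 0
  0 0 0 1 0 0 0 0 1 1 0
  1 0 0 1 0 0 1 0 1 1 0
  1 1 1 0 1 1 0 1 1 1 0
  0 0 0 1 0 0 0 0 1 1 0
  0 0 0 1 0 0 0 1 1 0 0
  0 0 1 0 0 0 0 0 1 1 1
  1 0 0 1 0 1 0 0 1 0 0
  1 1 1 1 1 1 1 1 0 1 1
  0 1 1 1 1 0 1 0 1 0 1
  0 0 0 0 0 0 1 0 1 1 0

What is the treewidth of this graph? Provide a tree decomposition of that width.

Treewidth 3.
One optimal decomposition is:
Bags: B1 = {0, 2, 3, 8}  B2 = {2, 3, 8, 9}  B3 = {0, 3, 7, 8}  B4 = {3, 5, 7, 8}  B5 = {2, 6, 8, 9}  B6 = {3, 4, 8, 9}  B7 = {6, 8, 9, 10}  B8 = {1, 3, 8, 9}
Tree: B1–B2, B1–B3, B3–B4, B2–B5, B2–B6, B5–B7, B2–B8

The largest bag has 4 vertices, giving width 3; this decomposition certifies tw(G) ≤ 3. On the other hand G contains the 4-clique {6, 8, 9, 10}. A clique must lie in a single bag of any decomposition, so no decomposition can have width below 3. The upper and lower bounds meet at 3, so that is the treewidth.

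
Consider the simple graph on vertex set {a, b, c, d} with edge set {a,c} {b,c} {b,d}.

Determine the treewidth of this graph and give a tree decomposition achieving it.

Each bag holds 2 vertices, so the decomposition has width 1, which upper-bounds the treewidth. Any graph with an edge has treewidth ≥ 1, and G has the edge b–d. Hence tw(G) = 1 exactly.

Treewidth 1.
Bags: B1 = {b, d}  B2 = {b, c}  B3 = {a, c}
Tree: B1–B2, B2–B3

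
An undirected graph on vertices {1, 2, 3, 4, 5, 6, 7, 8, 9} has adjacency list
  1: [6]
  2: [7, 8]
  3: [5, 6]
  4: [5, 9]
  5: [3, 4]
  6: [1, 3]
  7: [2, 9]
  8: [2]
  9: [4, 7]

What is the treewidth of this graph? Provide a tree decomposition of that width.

The largest bag has 2 vertices, giving width 1; this decomposition certifies tw(G) ≤ 1. G has an edge, so its treewidth is at least 1. Combining the bounds, tw(G) = 1.

Treewidth 1.
Bags: B1 = {2, 8}  B2 = {2, 7}  B3 = {7, 9}  B4 = {4, 9}  B5 = {4, 5}  B6 = {3, 5}  B7 = {3, 6}  B8 = {1, 6}
Tree: B1–B2, B2–B3, B3–B4, B4–B5, B5–B6, B6–B7, B7–B8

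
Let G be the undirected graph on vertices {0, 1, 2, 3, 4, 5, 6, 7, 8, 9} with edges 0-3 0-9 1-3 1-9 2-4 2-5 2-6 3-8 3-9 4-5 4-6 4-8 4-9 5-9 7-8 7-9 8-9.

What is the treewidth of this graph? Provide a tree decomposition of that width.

Treewidth 2.
Bags: B1 = {2, 4, 5}  B2 = {4, 5, 9}  B3 = {4, 8, 9}  B4 = {3, 8, 9}  B5 = {0, 3, 9}  B6 = {1, 3, 9}  B7 = {7, 8, 9}  B8 = {2, 4, 6}
Tree: B1–B2, B2–B3, B3–B4, B4–B5, B5–B6, B4–B7, B1–B8

Every bag has size at most 3, so the width is 3 − 1 = 2 and tw(G) ≤ 2. Conversely, {3, 8, 9} is a clique of size 3, and the vertices of any clique must share a bag in every tree decomposition; so some bag has ≥ 3 vertices and tw(G) ≥ 2. Combining the bounds, tw(G) = 2.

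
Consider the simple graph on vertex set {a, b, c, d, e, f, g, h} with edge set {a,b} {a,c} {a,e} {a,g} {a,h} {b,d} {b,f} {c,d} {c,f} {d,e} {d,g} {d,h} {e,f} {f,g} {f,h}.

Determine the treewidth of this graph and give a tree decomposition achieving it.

The largest bag has 4 vertices, giving width 3; this decomposition certifies tw(G) ≤ 3. For the lower bound: the 4 vertex sets {b,f}, {d,g}, {a}, {h} are disjoint, each induces a connected subgraph, and every pair is joined by at least one edge of G. Contracting each set to a single vertex therefore yields K_{4} as a minor, and since treewidth is minor-monotone, tw(G) ≥ tw(K_{4}) = 3. Hence tw(G) = 3 exactly.

Treewidth 3.
Bags: B1 = {a, b, d, f}  B2 = {a, d, f, g}  B3 = {a, d, f, h}  B4 = {a, d, e, f}  B5 = {a, c, d, f}
Tree: B1–B2, B2–B3, B3–B4, B4–B5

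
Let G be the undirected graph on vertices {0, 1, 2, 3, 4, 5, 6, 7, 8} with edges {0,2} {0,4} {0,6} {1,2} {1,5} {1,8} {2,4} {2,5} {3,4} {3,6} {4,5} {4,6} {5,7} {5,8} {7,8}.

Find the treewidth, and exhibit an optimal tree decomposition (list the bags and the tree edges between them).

Treewidth 2.
One optimal decomposition is:
Bags: B1 = {0, 2, 4}  B2 = {0, 4, 6}  B3 = {2, 4, 5}  B4 = {1, 2, 5}  B5 = {1, 5, 8}  B6 = {3, 4, 6}  B7 = {5, 7, 8}
Tree: B1–B2, B1–B3, B3–B4, B4–B5, B2–B6, B5–B7

Every bag has size at most 3, so the width is 3 − 1 = 2 and tw(G) ≤ 2. Conversely, {1, 5, 8} is a clique of size 3, and the vertices of any clique must share a bag in every tree decomposition; so some bag has ≥ 3 vertices and tw(G) ≥ 2. Combining the bounds, tw(G) = 2.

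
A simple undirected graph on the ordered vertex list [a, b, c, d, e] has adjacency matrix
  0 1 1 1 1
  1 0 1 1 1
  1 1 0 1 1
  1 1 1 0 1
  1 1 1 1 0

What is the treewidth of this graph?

A width-4 tree decomposition is:
Bags: B1 = {a, b, c, d, e}
Tree: (single bag)
A single bag containing all 5 vertices is trivially a valid decomposition of width 4. Conversely, {a, b, c, d, e} is a clique of size 5, and the vertices of any clique must share a bag in every tree decomposition; so some bag has ≥ 5 vertices and tw(G) ≥ 4. Hence tw(G) = 4 exactly.

4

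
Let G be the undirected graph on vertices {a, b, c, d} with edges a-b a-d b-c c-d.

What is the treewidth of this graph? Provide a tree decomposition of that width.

Each bag holds 3 vertices, so the decomposition has width 2, which upper-bounds the treewidth. The edges d–c–b–a–d form a cycle, so G is not a tree and its treewidth is at least 2. The upper and lower bounds meet at 2, so that is the treewidth.

Treewidth 2.
One optimal decomposition is:
Bags: B1 = {b, c, d}  B2 = {a, b, d}
Tree: B1–B2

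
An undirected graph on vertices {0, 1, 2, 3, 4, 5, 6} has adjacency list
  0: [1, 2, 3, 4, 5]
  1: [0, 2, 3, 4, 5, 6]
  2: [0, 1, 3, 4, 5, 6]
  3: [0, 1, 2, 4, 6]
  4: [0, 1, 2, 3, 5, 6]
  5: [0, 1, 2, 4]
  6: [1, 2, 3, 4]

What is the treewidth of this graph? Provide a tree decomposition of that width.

Treewidth 4.
Bags: B1 = {0, 1, 2, 3, 4}  B2 = {0, 1, 2, 4, 5}  B3 = {1, 2, 3, 4, 6}
Tree: B1–B2, B1–B3

The largest bag has 5 vertices, giving width 4; this decomposition certifies tw(G) ≤ 4. On the other hand G contains the 5-clique {0, 1, 2, 3, 4}. A clique must lie in a single bag of any decomposition, so no decomposition can have width below 4. Therefore the treewidth is 4.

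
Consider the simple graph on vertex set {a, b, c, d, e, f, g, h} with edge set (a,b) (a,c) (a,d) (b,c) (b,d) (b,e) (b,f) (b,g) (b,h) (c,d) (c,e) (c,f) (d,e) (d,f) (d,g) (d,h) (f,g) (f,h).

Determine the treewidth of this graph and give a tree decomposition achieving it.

Each bag holds 4 vertices, so the decomposition has width 3, which upper-bounds the treewidth. On the other hand G contains the 4-clique {a, b, c, d}. A clique must lie in a single bag of any decomposition, so no decomposition can have width below 3. Hence tw(G) = 3 exactly.

Treewidth 3.
Bags: B1 = {a, b, c, d}  B2 = {b, c, d, e}  B3 = {b, c, d, f}  B4 = {b, d, f, g}  B5 = {b, d, f, h}
Tree: B1–B2, B2–B3, B3–B4, B3–B5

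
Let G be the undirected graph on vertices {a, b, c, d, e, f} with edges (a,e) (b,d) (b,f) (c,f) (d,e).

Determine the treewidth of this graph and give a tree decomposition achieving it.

Treewidth 1.
One such decomposition:
Bags: B1 = {a, e}  B2 = {d, e}  B3 = {b, d}  B4 = {b, f}  B5 = {c, f}
Tree: B1–B2, B2–B3, B3–B4, B4–B5

Every bag has size at most 2, so the width is 2 − 1 = 1 and tw(G) ≤ 1. Since G has at least one edge (e.g. a–e), it is not an edgeless graph, so tw(G) ≥ 1. The upper and lower bounds meet at 1, so that is the treewidth.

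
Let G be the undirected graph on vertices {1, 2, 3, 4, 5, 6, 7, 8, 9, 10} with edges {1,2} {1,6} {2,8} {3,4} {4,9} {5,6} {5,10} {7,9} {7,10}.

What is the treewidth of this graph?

A width-1 tree decomposition is:
Bags: B1 = {3, 4}  B2 = {4, 9}  B3 = {7, 9}  B4 = {7, 10}  B5 = {5, 10}  B6 = {5, 6}  B7 = {1, 6}  B8 = {1, 2}  B9 = {2, 8}
Tree: B1–B2, B2–B3, B3–B4, B4–B5, B5–B6, B6–B7, B7–B8, B8–B9
The largest bag has 2 vertices, giving width 1; this decomposition certifies tw(G) ≤ 1. Any graph with an edge has treewidth ≥ 1, and G has the edge 3–4. Hence tw(G) = 1 exactly.

1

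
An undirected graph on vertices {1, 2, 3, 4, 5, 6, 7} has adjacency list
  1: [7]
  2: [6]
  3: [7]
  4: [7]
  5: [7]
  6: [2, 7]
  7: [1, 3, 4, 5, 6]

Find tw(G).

A width-1 tree decomposition is:
Bags: B1 = {6, 7}  B2 = {4, 7}  B3 = {5, 7}  B4 = {1, 7}  B5 = {3, 7}  B6 = {2, 6}
Tree: B1–B2, B2–B3, B3–B4, B2–B5, B1–B6
The largest bag has 2 vertices, giving width 1; this decomposition certifies tw(G) ≤ 1. Any graph with an edge has treewidth ≥ 1, and G has the edge 7–6. Therefore the treewidth is 1.

1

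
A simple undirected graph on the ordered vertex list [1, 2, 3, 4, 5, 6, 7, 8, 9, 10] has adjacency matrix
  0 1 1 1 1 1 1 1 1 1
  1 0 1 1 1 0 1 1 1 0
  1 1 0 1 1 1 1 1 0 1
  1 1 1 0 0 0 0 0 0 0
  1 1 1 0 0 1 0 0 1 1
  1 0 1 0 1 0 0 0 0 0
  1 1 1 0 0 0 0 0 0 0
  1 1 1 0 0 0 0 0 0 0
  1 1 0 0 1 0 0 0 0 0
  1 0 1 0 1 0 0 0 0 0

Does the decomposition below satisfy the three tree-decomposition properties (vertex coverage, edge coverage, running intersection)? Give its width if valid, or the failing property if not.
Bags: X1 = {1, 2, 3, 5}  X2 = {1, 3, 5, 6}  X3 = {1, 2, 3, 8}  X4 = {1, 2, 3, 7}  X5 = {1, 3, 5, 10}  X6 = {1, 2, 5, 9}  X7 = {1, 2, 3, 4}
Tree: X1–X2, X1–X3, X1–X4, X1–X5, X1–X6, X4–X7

Yes; width 3.

Every vertex of G appears in some bag (union = {1, 2, 3, 4, 5, 6, 7, 8, 9, 10}); every edge is covered by a bag; and for each vertex v the set of bags containing v is connected in the bag tree. The decomposition is therefore valid. The largest bag has 4 vertices, so the width is 3.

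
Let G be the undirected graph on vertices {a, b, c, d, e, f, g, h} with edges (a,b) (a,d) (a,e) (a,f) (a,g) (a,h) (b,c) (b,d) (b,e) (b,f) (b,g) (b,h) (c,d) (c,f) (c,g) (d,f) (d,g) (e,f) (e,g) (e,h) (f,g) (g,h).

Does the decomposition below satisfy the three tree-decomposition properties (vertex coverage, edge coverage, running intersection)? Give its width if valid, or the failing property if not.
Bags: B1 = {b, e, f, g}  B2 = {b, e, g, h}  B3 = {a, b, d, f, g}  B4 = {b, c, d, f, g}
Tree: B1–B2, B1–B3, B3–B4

A tree decomposition must satisfy three properties: every vertex lies in some bag; for every edge, both endpoints lie together in some bag; and for every vertex, the bags containing it form a connected subtree. Here edge (a,e) lies in no bag, so the decomposition is invalid.

No — edge (a,e) lies in no bag.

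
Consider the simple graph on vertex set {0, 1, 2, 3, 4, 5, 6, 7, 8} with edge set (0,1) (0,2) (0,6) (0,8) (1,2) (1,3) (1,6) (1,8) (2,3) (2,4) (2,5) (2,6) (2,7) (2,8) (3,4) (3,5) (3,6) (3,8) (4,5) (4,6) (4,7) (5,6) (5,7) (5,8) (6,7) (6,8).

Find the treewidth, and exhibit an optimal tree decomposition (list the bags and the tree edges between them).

Every bag has size at most 5, so the width is 5 − 1 = 4 and tw(G) ≤ 4. For the lower bound, the 5 vertices {0, 1, 2, 6, 8} are pairwise adjacent, and any tree decomposition puts a clique entirely inside one bag — forcing width ≥ 4. Therefore the treewidth is 4.

Treewidth 4.
One such decomposition:
Bags: B1 = {2, 3, 5, 6, 8}  B2 = {1, 2, 3, 6, 8}  B3 = {2, 3, 4, 5, 6}  B4 = {2, 4, 5, 6, 7}  B5 = {0, 1, 2, 6, 8}
Tree: B1–B2, B1–B3, B3–B4, B2–B5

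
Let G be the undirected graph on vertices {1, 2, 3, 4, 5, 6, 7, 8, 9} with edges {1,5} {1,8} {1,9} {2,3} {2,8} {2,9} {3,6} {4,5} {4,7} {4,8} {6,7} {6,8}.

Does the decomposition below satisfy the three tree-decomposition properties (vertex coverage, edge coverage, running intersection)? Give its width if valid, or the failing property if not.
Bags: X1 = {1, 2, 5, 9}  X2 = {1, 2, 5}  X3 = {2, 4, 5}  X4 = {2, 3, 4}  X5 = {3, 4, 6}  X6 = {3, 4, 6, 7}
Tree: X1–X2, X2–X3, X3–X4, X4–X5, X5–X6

No — vertex 8 appears in no bag.

A tree decomposition must satisfy three properties: every vertex lies in some bag; for every edge, both endpoints lie together in some bag; and for every vertex, the bags containing it form a connected subtree. Here vertex 8 appears in no bag, so the decomposition is invalid.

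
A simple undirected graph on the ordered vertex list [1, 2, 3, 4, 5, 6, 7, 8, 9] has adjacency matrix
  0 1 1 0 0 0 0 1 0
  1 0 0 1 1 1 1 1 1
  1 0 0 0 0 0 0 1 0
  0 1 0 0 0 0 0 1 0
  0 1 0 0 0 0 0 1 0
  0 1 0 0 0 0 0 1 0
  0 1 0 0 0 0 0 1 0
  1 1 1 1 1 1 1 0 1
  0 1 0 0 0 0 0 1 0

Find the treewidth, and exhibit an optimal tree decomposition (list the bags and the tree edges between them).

Treewidth 2.
One such decomposition:
Bags: B1 = {2, 4, 8}  B2 = {2, 8, 9}  B3 = {2, 7, 8}  B4 = {2, 5, 8}  B5 = {1, 2, 8}  B6 = {2, 6, 8}  B7 = {1, 3, 8}
Tree: B1–B2, B2–B3, B3–B4, B4–B5, B3–B6, B5–B7

Each bag holds 3 vertices, so the decomposition has width 2, which upper-bounds the treewidth. For the lower bound, the 3 vertices {1, 2, 8} are pairwise adjacent, and any tree decomposition puts a clique entirely inside one bag — forcing width ≥ 2. The upper and lower bounds meet at 2, so that is the treewidth.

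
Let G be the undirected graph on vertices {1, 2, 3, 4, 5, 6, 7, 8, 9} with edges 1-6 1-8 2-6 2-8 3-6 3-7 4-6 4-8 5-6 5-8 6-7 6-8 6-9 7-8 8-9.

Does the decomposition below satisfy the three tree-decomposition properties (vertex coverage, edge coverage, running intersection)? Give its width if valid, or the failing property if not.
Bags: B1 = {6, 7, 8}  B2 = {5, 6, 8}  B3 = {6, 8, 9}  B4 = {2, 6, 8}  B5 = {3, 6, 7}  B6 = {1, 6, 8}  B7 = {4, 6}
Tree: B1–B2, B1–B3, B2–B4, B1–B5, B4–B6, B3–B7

A tree decomposition must satisfy three properties: every vertex lies in some bag; for every edge, both endpoints lie together in some bag; and for every vertex, the bags containing it form a connected subtree. Here edge (8,4) lies in no bag, so the decomposition is invalid.

No — edge (8,4) lies in no bag.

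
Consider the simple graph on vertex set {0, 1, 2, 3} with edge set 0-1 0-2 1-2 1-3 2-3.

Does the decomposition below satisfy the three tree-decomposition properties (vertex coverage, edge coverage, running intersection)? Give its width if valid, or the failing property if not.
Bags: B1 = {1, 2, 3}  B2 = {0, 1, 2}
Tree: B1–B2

Vertex coverage: the bags together contain {0, 1, 2, 3}, the full vertex set. Edge coverage: each edge of G has both endpoints in at least one bag. Running intersection: for every vertex, the bags containing it form a connected subtree. All three properties hold, so this is a valid tree decomposition of width max|bag| − 1 = 2, and hence tw(G) ≤ 2.

Yes; width 2.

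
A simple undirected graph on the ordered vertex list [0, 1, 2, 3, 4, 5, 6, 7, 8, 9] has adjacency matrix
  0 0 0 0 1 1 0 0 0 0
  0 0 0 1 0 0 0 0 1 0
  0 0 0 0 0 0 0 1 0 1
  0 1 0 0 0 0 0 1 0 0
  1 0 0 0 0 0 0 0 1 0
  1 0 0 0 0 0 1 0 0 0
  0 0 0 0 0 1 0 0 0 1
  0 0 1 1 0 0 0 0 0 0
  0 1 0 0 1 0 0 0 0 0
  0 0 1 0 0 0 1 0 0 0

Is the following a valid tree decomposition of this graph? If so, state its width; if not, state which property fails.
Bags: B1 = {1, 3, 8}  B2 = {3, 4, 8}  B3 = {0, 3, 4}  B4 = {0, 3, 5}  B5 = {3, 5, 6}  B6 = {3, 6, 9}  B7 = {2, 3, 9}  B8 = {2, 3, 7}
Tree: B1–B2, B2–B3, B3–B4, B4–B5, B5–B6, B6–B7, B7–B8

Yes; width 2.

Checking the three conditions: (i) the bags cover all of {0, 1, 2, 3, 4, 5, 6, 7, 8, 9}; (ii) for each edge, some bag contains both endpoints; (iii) the bags containing any fixed vertex form a subtree. All hold, so the decomposition is valid with width 3 − 1 = 2.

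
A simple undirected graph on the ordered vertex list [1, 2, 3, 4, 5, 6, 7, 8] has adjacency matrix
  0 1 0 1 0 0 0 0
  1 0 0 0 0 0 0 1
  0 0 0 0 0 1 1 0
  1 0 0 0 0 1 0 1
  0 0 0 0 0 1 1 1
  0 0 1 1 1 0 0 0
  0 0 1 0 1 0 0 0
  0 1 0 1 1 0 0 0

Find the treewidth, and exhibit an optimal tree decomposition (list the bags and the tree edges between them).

Each bag holds 3 vertices, so the decomposition has width 2, which upper-bounds the treewidth. The edges 1–2–8–4–1 form a cycle, so G is not a tree and its treewidth is at least 2. Hence tw(G) = 2 exactly.

Treewidth 2.
Bags: B1 = {1, 2, 4}  B2 = {2, 4, 8}  B3 = {4, 6, 8}  B4 = {5, 6, 8}  B5 = {3, 5, 6}  B6 = {3, 5, 7}
Tree: B1–B2, B2–B3, B3–B4, B4–B5, B5–B6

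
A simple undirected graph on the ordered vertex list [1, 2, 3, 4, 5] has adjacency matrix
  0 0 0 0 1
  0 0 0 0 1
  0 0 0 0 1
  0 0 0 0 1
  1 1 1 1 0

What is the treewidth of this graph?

A width-1 tree decomposition is:
Bags: B1 = {1, 5}  B2 = {3, 5}  B3 = {4, 5}  B4 = {2, 5}
Tree: B1–B2, B1–B3, B1–B4
Each bag holds 2 vertices, so the decomposition has width 1, which upper-bounds the treewidth. Since G has at least one edge (e.g. 5–1), it is not an edgeless graph, so tw(G) ≥ 1. Hence tw(G) = 1 exactly.

1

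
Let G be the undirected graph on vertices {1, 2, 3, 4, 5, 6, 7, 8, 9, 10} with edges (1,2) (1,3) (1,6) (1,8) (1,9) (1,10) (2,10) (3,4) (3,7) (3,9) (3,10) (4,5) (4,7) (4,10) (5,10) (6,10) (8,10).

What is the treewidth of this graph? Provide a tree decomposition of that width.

Every bag has size at most 3, so the width is 3 − 1 = 2 and tw(G) ≤ 2. On the other hand G contains the 3-clique {1, 3, 9}. A clique must lie in a single bag of any decomposition, so no decomposition can have width below 2. Therefore the treewidth is 2.

Treewidth 2.
Bags: B1 = {3, 4, 10}  B2 = {1, 3, 10}  B3 = {1, 2, 10}  B4 = {1, 3, 9}  B5 = {4, 5, 10}  B6 = {1, 8, 10}  B7 = {3, 4, 7}  B8 = {1, 6, 10}
Tree: B1–B2, B2–B3, B2–B4, B1–B5, B2–B6, B1–B7, B2–B8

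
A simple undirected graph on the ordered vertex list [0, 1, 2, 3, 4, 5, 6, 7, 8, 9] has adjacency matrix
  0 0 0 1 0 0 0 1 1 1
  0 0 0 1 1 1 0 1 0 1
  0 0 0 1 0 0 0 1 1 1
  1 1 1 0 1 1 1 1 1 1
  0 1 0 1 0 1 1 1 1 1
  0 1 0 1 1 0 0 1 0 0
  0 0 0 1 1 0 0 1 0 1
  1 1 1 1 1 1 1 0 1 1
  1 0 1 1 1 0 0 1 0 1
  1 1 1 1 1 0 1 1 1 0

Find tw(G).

A width-4 tree decomposition is:
Bags: B1 = {0, 3, 7, 8, 9}  B2 = {3, 4, 7, 8, 9}  B3 = {3, 4, 6, 7, 9}  B4 = {2, 3, 7, 8, 9}  B5 = {1, 3, 4, 7, 9}  B6 = {1, 3, 4, 5, 7}
Tree: B1–B2, B2–B3, B1–B4, B2–B5, B5–B6
Each bag holds 5 vertices, so the decomposition has width 4, which upper-bounds the treewidth. Conversely, {0, 3, 7, 8, 9} is a clique of size 5, and the vertices of any clique must share a bag in every tree decomposition; so some bag has ≥ 5 vertices and tw(G) ≥ 4. Therefore the treewidth is 4.

4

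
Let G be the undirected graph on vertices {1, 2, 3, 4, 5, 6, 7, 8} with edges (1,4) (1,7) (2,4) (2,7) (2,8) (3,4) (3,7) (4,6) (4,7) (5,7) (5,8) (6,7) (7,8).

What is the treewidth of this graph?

A width-2 tree decomposition is:
Bags: B1 = {3, 4, 7}  B2 = {2, 4, 7}  B3 = {2, 7, 8}  B4 = {1, 4, 7}  B5 = {5, 7, 8}  B6 = {4, 6, 7}
Tree: B1–B2, B2–B3, B1–B4, B3–B5, B2–B6
Each bag holds 3 vertices, so the decomposition has width 2, which upper-bounds the treewidth. For the lower bound, the 3 vertices {2, 7, 8} are pairwise adjacent, and any tree decomposition puts a clique entirely inside one bag — forcing width ≥ 2. Combining the bounds, tw(G) = 2.

2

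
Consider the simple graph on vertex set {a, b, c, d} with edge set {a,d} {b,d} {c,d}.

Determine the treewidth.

1

A width-1 tree decomposition is:
Bags: B1 = {b, d}  B2 = {c, d}  B3 = {a, d}
Tree: B1–B2, B1–B3
Every bag has size at most 2, so the width is 2 − 1 = 1 and tw(G) ≤ 1. Any graph with an edge has treewidth ≥ 1, and G has the edge d–b. Hence tw(G) = 1 exactly.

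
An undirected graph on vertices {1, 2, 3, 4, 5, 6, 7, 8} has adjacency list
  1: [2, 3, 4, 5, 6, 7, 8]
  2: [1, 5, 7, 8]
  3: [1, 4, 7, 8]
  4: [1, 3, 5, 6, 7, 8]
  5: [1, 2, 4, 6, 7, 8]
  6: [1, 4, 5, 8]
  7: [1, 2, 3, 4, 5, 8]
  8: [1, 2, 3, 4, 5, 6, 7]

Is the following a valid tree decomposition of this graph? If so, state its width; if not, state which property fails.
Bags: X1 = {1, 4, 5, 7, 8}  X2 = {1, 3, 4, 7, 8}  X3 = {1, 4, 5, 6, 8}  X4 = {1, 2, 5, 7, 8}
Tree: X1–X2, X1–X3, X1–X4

Yes; width 4.

Vertex coverage: the bags together contain {1, 2, 3, 4, 5, 6, 7, 8}, the full vertex set. Edge coverage: each edge of G has both endpoints in at least one bag. Running intersection: for every vertex, the bags containing it form a connected subtree. All three properties hold, so this is a valid tree decomposition of width max|bag| − 1 = 4, and hence tw(G) ≤ 4.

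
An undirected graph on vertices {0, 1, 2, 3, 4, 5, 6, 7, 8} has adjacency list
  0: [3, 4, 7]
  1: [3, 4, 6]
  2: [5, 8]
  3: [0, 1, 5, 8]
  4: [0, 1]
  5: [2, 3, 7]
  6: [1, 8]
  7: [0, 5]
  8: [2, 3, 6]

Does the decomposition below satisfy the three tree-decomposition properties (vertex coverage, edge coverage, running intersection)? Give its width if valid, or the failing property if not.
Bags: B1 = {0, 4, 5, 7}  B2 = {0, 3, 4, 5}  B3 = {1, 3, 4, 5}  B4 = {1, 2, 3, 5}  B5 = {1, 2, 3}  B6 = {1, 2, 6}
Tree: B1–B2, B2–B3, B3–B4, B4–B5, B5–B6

A tree decomposition must satisfy three properties: every vertex lies in some bag; for every edge, both endpoints lie together in some bag; and for every vertex, the bags containing it form a connected subtree. Here vertex 8 appears in no bag, so the decomposition is invalid.

No — vertex 8 appears in no bag.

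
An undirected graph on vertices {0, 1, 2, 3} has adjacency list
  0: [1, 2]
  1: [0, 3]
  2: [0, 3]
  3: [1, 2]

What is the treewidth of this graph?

A width-2 tree decomposition is:
Bags: B1 = {1, 2, 3}  B2 = {0, 1, 2}
Tree: B1–B2
Each bag holds 3 vertices, so the decomposition has width 2, which upper-bounds the treewidth. The edges 1–3–2–0–1 form a cycle, so G is not a tree and its treewidth is at least 2. Combining the bounds, tw(G) = 2.

2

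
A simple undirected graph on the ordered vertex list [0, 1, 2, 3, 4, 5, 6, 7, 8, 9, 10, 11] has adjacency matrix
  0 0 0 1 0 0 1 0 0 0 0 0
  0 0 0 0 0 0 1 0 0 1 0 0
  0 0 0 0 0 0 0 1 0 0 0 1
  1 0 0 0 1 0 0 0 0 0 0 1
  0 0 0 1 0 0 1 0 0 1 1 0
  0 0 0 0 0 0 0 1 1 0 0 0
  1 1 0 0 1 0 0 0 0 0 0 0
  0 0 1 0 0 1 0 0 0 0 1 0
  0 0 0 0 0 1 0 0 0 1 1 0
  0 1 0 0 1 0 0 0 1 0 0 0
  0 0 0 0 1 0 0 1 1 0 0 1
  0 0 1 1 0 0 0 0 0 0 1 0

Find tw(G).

3

A width-3 tree decomposition is:
Bags: B1 = {0, 1, 6, 9}  B2 = {0, 4, 6, 9}  B3 = {0, 3, 4, 9}  B4 = {3, 4, 8, 9}  B5 = {3, 4, 8, 10}  B6 = {3, 8, 10, 11}  B7 = {5, 8, 10, 11}  B8 = {5, 7, 10, 11}  B9 = {2, 5, 7, 11}
Tree: B1–B2, B2–B3, B3–B4, B4–B5, B5–B6, B6–B7, B7–B8, B8–B9
The largest bag has 4 vertices, giving width 3; this decomposition certifies tw(G) ≤ 3. For the lower bound: the 4 vertex sets {0,1,6}, {9}, {4}, {3,8,10,11} are disjoint, each induces a connected subgraph, and every pair is joined by at least one edge of G. Contracting each set to a single vertex therefore yields K_{4} as a minor, and since treewidth is minor-monotone, tw(G) ≥ tw(K_{4}) = 3. The upper and lower bounds meet at 3, so that is the treewidth.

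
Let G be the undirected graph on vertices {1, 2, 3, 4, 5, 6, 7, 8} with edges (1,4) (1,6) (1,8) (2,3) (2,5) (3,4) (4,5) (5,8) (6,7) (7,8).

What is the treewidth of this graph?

A width-2 tree decomposition is:
Bags: B1 = {1, 6, 7}  B2 = {1, 7, 8}  B3 = {1, 4, 8}  B4 = {4, 5, 8}  B5 = {3, 4, 5}  B6 = {2, 3, 5}
Tree: B1–B2, B2–B3, B3–B4, B4–B5, B5–B6
Every bag has size at most 3, so the width is 3 − 1 = 2 and tw(G) ≤ 2. For the lower bound, G contains the cycle 6–7–8–1–6, so G is not a forest; only forests have treewidth ≤ 1, hence tw(G) ≥ 2. The upper and lower bounds meet at 2, so that is the treewidth.

2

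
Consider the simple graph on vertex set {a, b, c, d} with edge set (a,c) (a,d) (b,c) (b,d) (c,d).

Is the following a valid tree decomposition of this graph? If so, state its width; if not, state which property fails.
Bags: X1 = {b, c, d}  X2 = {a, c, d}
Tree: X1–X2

Yes; width 2.

Every vertex of G appears in some bag (union = {a, b, c, d}); every edge is covered by a bag; and for each vertex v the set of bags containing v is connected in the bag tree. The decomposition is therefore valid. The largest bag has 3 vertices, so the width is 2.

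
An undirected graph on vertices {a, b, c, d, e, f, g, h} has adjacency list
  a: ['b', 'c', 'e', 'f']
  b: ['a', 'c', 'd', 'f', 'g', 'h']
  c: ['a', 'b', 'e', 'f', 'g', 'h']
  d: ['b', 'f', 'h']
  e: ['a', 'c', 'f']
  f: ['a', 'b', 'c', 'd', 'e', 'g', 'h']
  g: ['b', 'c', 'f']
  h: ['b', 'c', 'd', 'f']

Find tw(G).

3

A width-3 tree decomposition is:
Bags: B1 = {a, b, c, f}  B2 = {b, c, f, g}  B3 = {b, c, f, h}  B4 = {b, d, f, h}  B5 = {a, c, e, f}
Tree: B1–B2, B1–B3, B3–B4, B1–B5
Each bag holds 4 vertices, so the decomposition has width 3, which upper-bounds the treewidth. Conversely, {a, c, e, f} is a clique of size 4, and the vertices of any clique must share a bag in every tree decomposition; so some bag has ≥ 4 vertices and tw(G) ≥ 3. Combining the bounds, tw(G) = 3.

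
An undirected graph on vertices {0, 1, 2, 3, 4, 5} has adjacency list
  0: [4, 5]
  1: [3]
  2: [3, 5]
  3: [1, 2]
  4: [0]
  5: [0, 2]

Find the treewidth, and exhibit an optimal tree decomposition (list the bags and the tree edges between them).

The largest bag has 2 vertices, giving width 1; this decomposition certifies tw(G) ≤ 1. G has an edge, so its treewidth is at least 1. Therefore the treewidth is 1.

Treewidth 1.
One such decomposition:
Bags: B1 = {0, 4}  B2 = {0, 5}  B3 = {2, 5}  B4 = {2, 3}  B5 = {1, 3}
Tree: B1–B2, B2–B3, B3–B4, B4–B5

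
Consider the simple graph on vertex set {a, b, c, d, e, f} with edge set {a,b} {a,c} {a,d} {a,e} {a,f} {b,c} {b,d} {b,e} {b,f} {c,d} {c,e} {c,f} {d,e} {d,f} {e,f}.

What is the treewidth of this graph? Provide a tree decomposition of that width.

With just one bag of size 6, the width is 6 − 1 = 5, so tw(G) ≤ 5. On the other hand G contains the 6-clique {a, b, c, d, e, f}. A clique must lie in a single bag of any decomposition, so no decomposition can have width below 5. Hence tw(G) = 5 exactly.

Treewidth 5.
One such decomposition:
Bags: B1 = {a, b, c, d, e, f}
Tree: (single bag)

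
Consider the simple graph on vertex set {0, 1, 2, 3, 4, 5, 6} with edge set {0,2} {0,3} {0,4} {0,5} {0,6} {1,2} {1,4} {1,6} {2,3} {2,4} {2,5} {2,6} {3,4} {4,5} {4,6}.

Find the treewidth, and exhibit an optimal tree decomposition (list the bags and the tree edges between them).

Treewidth 3.
One optimal decomposition is:
Bags: B1 = {0, 2, 4, 5}  B2 = {0, 2, 4, 6}  B3 = {0, 2, 3, 4}  B4 = {1, 2, 4, 6}
Tree: B1–B2, B2–B3, B2–B4

Each bag holds 4 vertices, so the decomposition has width 3, which upper-bounds the treewidth. For the lower bound, the 4 vertices {0, 2, 3, 4} are pairwise adjacent, and any tree decomposition puts a clique entirely inside one bag — forcing width ≥ 3. The upper and lower bounds meet at 3, so that is the treewidth.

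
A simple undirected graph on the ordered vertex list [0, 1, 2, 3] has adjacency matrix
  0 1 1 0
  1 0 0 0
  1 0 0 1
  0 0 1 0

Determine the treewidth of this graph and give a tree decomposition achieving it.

Every bag has size at most 2, so the width is 2 − 1 = 1 and tw(G) ≤ 1. Since G has at least one edge (e.g. 1–0), it is not an edgeless graph, so tw(G) ≥ 1. The upper and lower bounds meet at 1, so that is the treewidth.

Treewidth 1.
One such decomposition:
Bags: B1 = {0, 1}  B2 = {0, 2}  B3 = {2, 3}
Tree: B1–B2, B2–B3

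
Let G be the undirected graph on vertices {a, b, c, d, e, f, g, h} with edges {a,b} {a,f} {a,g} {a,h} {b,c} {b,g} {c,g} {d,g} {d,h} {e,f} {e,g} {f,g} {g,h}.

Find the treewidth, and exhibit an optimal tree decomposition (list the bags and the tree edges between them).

Treewidth 2.
One such decomposition:
Bags: B1 = {a, b, g}  B2 = {a, g, h}  B3 = {d, g, h}  B4 = {b, c, g}  B5 = {a, f, g}  B6 = {e, f, g}
Tree: B1–B2, B2–B3, B1–B4, B1–B5, B5–B6

The largest bag has 3 vertices, giving width 2; this decomposition certifies tw(G) ≤ 2. Conversely, {d, g, h} is a clique of size 3, and the vertices of any clique must share a bag in every tree decomposition; so some bag has ≥ 3 vertices and tw(G) ≥ 2. Hence tw(G) = 2 exactly.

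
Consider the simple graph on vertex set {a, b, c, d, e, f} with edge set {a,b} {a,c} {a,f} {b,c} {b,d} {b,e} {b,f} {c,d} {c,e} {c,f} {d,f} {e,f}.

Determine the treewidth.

A width-3 tree decomposition is:
Bags: B1 = {b, c, d, f}  B2 = {a, b, c, f}  B3 = {b, c, e, f}
Tree: B1–B2, B1–B3
The largest bag has 4 vertices, giving width 3; this decomposition certifies tw(G) ≤ 3. Conversely, {b, c, d, f} is a clique of size 4, and the vertices of any clique must share a bag in every tree decomposition; so some bag has ≥ 4 vertices and tw(G) ≥ 3. The upper and lower bounds meet at 3, so that is the treewidth.

3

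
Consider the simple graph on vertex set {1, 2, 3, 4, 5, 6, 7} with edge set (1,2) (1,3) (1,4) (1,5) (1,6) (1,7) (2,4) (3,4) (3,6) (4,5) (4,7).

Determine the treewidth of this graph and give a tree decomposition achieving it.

Every bag has size at most 3, so the width is 3 − 1 = 2 and tw(G) ≤ 2. On the other hand G contains the 3-clique {1, 2, 4}. A clique must lie in a single bag of any decomposition, so no decomposition can have width below 2. Combining the bounds, tw(G) = 2.

Treewidth 2.
One such decomposition:
Bags: B1 = {1, 4, 5}  B2 = {1, 3, 4}  B3 = {1, 2, 4}  B4 = {1, 3, 6}  B5 = {1, 4, 7}
Tree: B1–B2, B2–B3, B2–B4, B3–B5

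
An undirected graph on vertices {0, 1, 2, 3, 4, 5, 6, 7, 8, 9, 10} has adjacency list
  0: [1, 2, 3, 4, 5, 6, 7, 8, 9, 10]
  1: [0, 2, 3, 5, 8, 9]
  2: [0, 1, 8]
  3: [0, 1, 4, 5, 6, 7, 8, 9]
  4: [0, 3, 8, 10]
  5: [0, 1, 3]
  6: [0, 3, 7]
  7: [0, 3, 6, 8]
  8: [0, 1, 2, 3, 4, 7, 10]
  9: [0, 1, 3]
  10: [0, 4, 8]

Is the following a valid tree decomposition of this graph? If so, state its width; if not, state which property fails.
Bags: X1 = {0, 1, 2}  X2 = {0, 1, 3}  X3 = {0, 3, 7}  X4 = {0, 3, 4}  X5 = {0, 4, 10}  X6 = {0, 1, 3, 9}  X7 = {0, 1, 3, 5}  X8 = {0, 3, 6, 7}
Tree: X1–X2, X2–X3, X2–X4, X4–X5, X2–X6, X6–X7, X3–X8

No — vertex 8 appears in no bag.

A tree decomposition must satisfy three properties: every vertex lies in some bag; for every edge, both endpoints lie together in some bag; and for every vertex, the bags containing it form a connected subtree. Here vertex 8 appears in no bag, so the decomposition is invalid.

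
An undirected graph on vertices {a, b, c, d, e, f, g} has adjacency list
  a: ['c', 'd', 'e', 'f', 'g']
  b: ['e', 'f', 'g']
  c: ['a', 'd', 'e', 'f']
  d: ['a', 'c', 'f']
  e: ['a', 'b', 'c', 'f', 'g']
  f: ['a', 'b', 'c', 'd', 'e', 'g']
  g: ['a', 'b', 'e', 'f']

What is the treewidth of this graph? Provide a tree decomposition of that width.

The largest bag has 4 vertices, giving width 3; this decomposition certifies tw(G) ≤ 3. Conversely, {a, c, d, f} is a clique of size 4, and the vertices of any clique must share a bag in every tree decomposition; so some bag has ≥ 4 vertices and tw(G) ≥ 3. Therefore the treewidth is 3.

Treewidth 3.
One such decomposition:
Bags: B1 = {a, c, e, f}  B2 = {a, e, f, g}  B3 = {b, e, f, g}  B4 = {a, c, d, f}
Tree: B1–B2, B2–B3, B1–B4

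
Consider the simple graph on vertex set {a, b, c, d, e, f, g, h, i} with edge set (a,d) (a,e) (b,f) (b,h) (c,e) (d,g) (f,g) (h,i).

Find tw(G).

1

A width-1 tree decomposition is:
Bags: B1 = {h, i}  B2 = {b, h}  B3 = {b, f}  B4 = {f, g}  B5 = {d, g}  B6 = {a, d}  B7 = {a, e}  B8 = {c, e}
Tree: B1–B2, B2–B3, B3–B4, B4–B5, B5–B6, B6–B7, B7–B8
Each bag holds 2 vertices, so the decomposition has width 1, which upper-bounds the treewidth. Since G has at least one edge (e.g. i–h), it is not an edgeless graph, so tw(G) ≥ 1. Hence tw(G) = 1 exactly.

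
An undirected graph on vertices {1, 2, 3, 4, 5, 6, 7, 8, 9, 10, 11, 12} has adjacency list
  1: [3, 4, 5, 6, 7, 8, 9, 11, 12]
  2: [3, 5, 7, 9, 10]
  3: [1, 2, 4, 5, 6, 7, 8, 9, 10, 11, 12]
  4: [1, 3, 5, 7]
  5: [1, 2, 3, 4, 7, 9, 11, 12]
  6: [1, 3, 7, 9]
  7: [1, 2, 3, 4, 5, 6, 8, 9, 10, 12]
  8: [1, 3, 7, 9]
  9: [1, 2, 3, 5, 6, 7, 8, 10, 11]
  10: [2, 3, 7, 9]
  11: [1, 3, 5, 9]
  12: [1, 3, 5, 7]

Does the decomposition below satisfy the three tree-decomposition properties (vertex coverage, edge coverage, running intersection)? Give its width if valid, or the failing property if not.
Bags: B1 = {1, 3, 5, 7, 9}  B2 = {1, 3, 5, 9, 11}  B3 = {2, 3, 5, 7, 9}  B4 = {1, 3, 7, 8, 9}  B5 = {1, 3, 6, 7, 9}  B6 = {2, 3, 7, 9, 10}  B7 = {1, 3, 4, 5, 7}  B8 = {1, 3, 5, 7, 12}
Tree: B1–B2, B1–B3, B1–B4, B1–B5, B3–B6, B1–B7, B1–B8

Checking the three conditions: (i) the bags cover all of {1, 2, 3, 4, 5, 6, 7, 8, 9, 10, 11, 12}; (ii) for each edge, some bag contains both endpoints; (iii) the bags containing any fixed vertex form a subtree. All hold, so the decomposition is valid with width 5 − 1 = 4.

Yes; width 4.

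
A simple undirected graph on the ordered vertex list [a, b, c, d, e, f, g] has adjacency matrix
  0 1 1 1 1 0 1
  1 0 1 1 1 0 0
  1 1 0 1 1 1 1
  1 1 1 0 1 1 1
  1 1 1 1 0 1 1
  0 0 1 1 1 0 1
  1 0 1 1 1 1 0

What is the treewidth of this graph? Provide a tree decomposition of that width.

The largest bag has 5 vertices, giving width 4; this decomposition certifies tw(G) ≤ 4. Conversely, {c, d, e, f, g} is a clique of size 5, and the vertices of any clique must share a bag in every tree decomposition; so some bag has ≥ 5 vertices and tw(G) ≥ 4. Therefore the treewidth is 4.

Treewidth 4.
Bags: B1 = {a, c, d, e, g}  B2 = {a, b, c, d, e}  B3 = {c, d, e, f, g}
Tree: B1–B2, B1–B3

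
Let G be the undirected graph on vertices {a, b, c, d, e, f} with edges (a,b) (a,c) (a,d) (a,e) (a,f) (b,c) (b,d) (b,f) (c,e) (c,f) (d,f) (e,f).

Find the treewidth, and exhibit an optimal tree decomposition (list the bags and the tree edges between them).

Every bag has size at most 4, so the width is 4 − 1 = 3 and tw(G) ≤ 3. For the lower bound, the 4 vertices {a, b, d, f} are pairwise adjacent, and any tree decomposition puts a clique entirely inside one bag — forcing width ≥ 3. The upper and lower bounds meet at 3, so that is the treewidth.

Treewidth 3.
One optimal decomposition is:
Bags: B1 = {a, b, c, f}  B2 = {a, c, e, f}  B3 = {a, b, d, f}
Tree: B1–B2, B1–B3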